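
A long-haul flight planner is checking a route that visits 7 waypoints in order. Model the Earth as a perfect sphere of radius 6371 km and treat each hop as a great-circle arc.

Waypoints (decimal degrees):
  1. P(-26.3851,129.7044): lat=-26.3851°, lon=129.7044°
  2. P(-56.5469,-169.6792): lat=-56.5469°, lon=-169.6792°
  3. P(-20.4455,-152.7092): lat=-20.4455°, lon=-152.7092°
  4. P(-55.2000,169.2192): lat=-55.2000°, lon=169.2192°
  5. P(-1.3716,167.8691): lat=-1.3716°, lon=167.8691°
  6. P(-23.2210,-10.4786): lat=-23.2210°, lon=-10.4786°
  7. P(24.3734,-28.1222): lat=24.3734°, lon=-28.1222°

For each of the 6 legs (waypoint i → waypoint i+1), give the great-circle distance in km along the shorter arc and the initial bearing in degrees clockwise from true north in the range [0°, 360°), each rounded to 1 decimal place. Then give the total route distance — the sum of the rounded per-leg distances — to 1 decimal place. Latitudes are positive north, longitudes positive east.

Leg 1: φ1=-0.4605069, φ2=-0.9869296, Δφ=-0.5264227, Δλ=-5.2252295 rad; a=sin²(Δφ/2)+cosφ1·cosφ2·sin²(Δλ/2)=0.1934597330; c=2·atan2(√a, √(1-a))=0.910842299; dist=6371·c=5802.976 ≈ 5803.0 km; running total=5803.0 km
Leg 1 bearing: y=sinΔλ·cosφ2=0.48033772, x=cosφ1·sinφ2-sinφ1·cosφ2·cosΔλ=-0.62722239; θ=atan2(y, x)=142.5545° ≈ 142.6°
Leg 2: φ1=-0.9869296, φ2=-0.3568413, Δφ=0.6300883, Δλ=0.2961824 rad; a=sin²(Δφ/2)+cosφ1·cosφ2·sin²(Δλ/2)=0.1072576601; c=2·atan2(√a, √(1-a))=0.667317434; dist=6371·c=4251.479 ≈ 4251.5 km; running total=10054.5 km
Leg 2 bearing: y=sinΔλ·cosφ2=0.27348450, x=cosφ1·sinφ2-sinφ1·cosφ2·cosΔλ=0.55517569; θ=atan2(y, x)=26.2253° ≈ 26.2°
Leg 3: φ1=-0.3568413, φ2=-0.9634217, Δφ=-0.6065805, Δλ=5.6187105 rad; a=sin²(Δφ/2)+cosφ1·cosφ2·sin²(Δλ/2)=0.1460866269; c=2·atan2(√a, √(1-a))=0.784379460; dist=6371·c=4997.282 ≈ 4997.3 km; running total=15051.8 km
Leg 3 bearing: y=sinΔλ·cosφ2=-0.35192809, x=cosφ1·sinφ2-sinφ1·cosφ2·cosΔλ=-0.61247687; θ=atan2(y, x)=-150.1184° <0 so +360° → 209.8816° ≈ 209.9°
Leg 4: φ1=-0.9634217, φ2=-0.0239389, Δφ=0.9394828, Δλ=-0.0235637 rad; a=sin²(Δφ/2)+cosφ1·cosφ2·sin²(Δλ/2)=0.2049763923; c=2·atan2(√a, √(1-a))=0.939679007; dist=6371·c=5986.695 ≈ 5986.7 km; running total=21038.5 km
Leg 4 bearing: y=sinΔλ·cosφ2=-0.02355476, x=cosφ1·sinφ2-sinφ1·cosφ2·cosΔλ=0.80702507; θ=atan2(y, x)=-1.6718° <0 so +360° → 358.3282° ≈ 358.3°
Leg 5: φ1=-0.0239389, φ2=-0.4052829, Δφ=-0.3813440, Δλ=-3.1127546 rad; a=sin²(Δφ/2)+cosφ1·cosφ2·sin²(Δλ/2)=0.9544539348; c=2·atan2(√a, √(1-a))=2.711453830; dist=6371·c=17274.672 ≈ 17274.7 km; running total=38313.2 km
Leg 5 bearing: y=sinΔλ·cosφ2=-0.02649826, x=cosφ1·sinφ2-sinφ1·cosφ2·cosΔλ=-0.41615421; θ=atan2(y, x)=-176.3567° <0 so +360° → 183.6433° ≈ 183.6°
Leg 6: φ1=-0.4052829, φ2=0.4253961, Δφ=0.8306790, Δλ=-0.3079389 rad; a=sin²(Δφ/2)+cosφ1·cosφ2·sin²(Δλ/2)=0.1825008610; c=2·atan2(√a, √(1-a))=0.882790036; dist=6371·c=5624.255 ≈ 5624.3 km; running total=43937.5 km
Leg 6 bearing: y=sinΔλ·cosφ2=-0.27608190, x=cosφ1·sinφ2-sinφ1·cosφ2·cosΔλ=0.72149565; θ=atan2(y, x)=-20.9395° <0 so +360° → 339.0605° ≈ 339.1°

Leg 1: dist=5803.0 km, bearing=142.6°
Leg 2: dist=4251.5 km, bearing=26.2°
Leg 3: dist=4997.3 km, bearing=209.9°
Leg 4: dist=5986.7 km, bearing=358.3°
Leg 5: dist=17274.7 km, bearing=183.6°
Leg 6: dist=5624.3 km, bearing=339.1°
Total: 43937.5 km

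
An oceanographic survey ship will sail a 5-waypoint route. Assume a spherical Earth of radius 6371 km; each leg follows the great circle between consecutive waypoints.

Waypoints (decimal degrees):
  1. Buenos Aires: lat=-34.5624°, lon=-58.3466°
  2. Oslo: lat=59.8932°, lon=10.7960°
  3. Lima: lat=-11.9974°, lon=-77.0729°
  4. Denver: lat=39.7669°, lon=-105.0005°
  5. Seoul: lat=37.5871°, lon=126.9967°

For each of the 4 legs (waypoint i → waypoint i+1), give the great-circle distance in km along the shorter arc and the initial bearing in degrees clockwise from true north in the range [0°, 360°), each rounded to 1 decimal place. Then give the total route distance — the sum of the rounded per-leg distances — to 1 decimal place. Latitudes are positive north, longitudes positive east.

Leg 1: φ1=-0.6032277, φ2=1.0453335, Δφ=1.6485612, Δλ=1.2067660 rad; a=sin²(Δφ/2)+cosφ1·cosφ2·sin²(Δλ/2)=0.6718470727; c=2·atan2(√a, √(1-a))=1.921644192; dist=6371·c=12242.795 ≈ 12242.8 km; running total=12242.8 km
Leg 1 bearing: y=sinΔλ·cosφ2=0.46874241, x=cosφ1·sinφ2-sinφ1·cosφ2·cosΔλ=0.81372900; θ=atan2(y, x)=29.9438° ≈ 29.9°
Leg 2: φ1=1.0453335, φ2=-0.2093941, Δφ=-1.2547277, Δλ=-1.5336016 rad; a=sin²(Δφ/2)+cosφ1·cosφ2·sin²(Δλ/2)=0.5807893465; c=2·atan2(√a, √(1-a))=1.733086485; dist=6371·c=11041.494 ≈ 11041.5 km; running total=23284.3 km
Leg 2 bearing: y=sinΔλ·cosφ2=-0.97748050, x=cosφ1·sinφ2-sinφ1·cosφ2·cosΔλ=-0.13573578; θ=atan2(y, x)=-97.9057° <0 so +360° → 262.0943° ≈ 262.1°
Leg 3: φ1=-0.2093941, φ2=0.6940633, Δφ=0.9034575, Δλ=-0.4874286 rad; a=sin²(Δφ/2)+cosφ1·cosφ2·sin²(Δλ/2)=0.2343320031; c=2·atan2(√a, √(1-a))=1.010619516; dist=6371·c=6438.657 ≈ 6438.7 km; running total=29723.0 km
Leg 3 bearing: y=sinΔλ·cosφ2=-0.36000293, x=cosφ1·sinφ2-sinφ1·cosφ2·cosΔλ=0.76686371; θ=atan2(y, x)=-25.1476° <0 so +360° → 334.8524° ≈ 334.9°
Leg 4: φ1=0.6940633, φ2=0.6560187, Δφ=-0.0380447, Δλ=4.0491150 rad; a=sin²(Δφ/2)+cosφ1·cosφ2·sin²(Δλ/2)=0.4924244783; c=2·atan2(√a, √(1-a))=1.555644704; dist=6371·c=9911.012 ≈ 9911.0 km; running total=39634.0 km
Leg 4 bearing: y=sinΔλ·cosφ2=-0.62441715, x=cosφ1·sinφ2-sinφ1·cosφ2·cosΔλ=0.78094409; θ=atan2(y, x)=-38.6447° <0 so +360° → 321.3553° ≈ 321.4°

Leg 1: dist=12242.8 km, bearing=29.9°
Leg 2: dist=11041.5 km, bearing=262.1°
Leg 3: dist=6438.7 km, bearing=334.9°
Leg 4: dist=9911.0 km, bearing=321.4°
Total: 39634.0 km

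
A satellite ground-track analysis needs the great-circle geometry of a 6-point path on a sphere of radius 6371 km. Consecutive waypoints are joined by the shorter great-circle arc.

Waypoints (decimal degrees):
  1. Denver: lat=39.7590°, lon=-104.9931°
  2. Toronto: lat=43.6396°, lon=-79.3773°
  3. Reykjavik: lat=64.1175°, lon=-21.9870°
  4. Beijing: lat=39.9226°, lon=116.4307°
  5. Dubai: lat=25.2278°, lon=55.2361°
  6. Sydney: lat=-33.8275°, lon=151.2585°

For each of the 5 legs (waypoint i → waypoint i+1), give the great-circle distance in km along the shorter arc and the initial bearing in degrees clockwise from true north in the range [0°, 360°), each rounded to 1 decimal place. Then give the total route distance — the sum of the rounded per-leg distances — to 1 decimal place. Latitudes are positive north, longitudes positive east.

Leg 1: φ1=0.6939255, φ2=0.7616547, Δφ=0.0677292, Δλ=0.4470801 rad; a=sin²(Δφ/2)+cosφ1·cosφ2·sin²(Δλ/2)=0.0284864965; c=2·atan2(√a, √(1-a))=0.339182407; dist=6371·c=2160.931 ≈ 2160.9 km; running total=2160.9 km
Leg 1 bearing: y=sinΔλ·cosφ2=0.31287829, x=cosφ1·sinφ2-sinφ1·cosφ2·cosΔλ=0.11316909; θ=atan2(y, x)=70.1148° ≈ 70.1°
Leg 2: φ1=0.7616547, φ2=1.1190615, Δφ=0.3574068, Δλ=1.0016497 rad; a=sin²(Δφ/2)+cosφ1·cosφ2·sin²(Δλ/2)=0.1044278963; c=2·atan2(√a, √(1-a))=0.658118834; dist=6371·c=4192.875 ≈ 4192.9 km; running total=6353.8 km
Leg 2 bearing: y=sinΔλ·cosφ2=0.36771341, x=cosφ1·sinφ2-sinφ1·cosφ2·cosΔλ=0.48875116; θ=atan2(y, x)=36.9561° ≈ 37.0°
Leg 3: φ1=1.1190615, φ2=0.6967808, Δφ=-0.4222807, Δλ=2.4158446 rad; a=sin²(Δφ/2)+cosφ1·cosφ2·sin²(Δλ/2)=0.3365180588; c=2·atan2(√a, √(1-a))=1.237707242; dist=6371·c=7885.433 ≈ 7885.4 km; running total=14239.2 km
Leg 3 bearing: y=sinΔλ·cosφ2=0.50899584, x=cosφ1·sinφ2-sinφ1·cosφ2·cosΔλ=0.79625238; θ=atan2(y, x)=32.5883° ≈ 32.6°
Leg 4: φ1=0.6967808, φ2=0.4403082, Δφ=-0.2564726, Δλ=-1.0680473 rad; a=sin²(Δφ/2)+cosφ1·cosφ2·sin²(Δλ/2)=0.1960963557; c=2·atan2(√a, √(1-a))=0.917499971; dist=6371·c=5845.392 ≈ 5845.4 km; running total=20084.6 km
Leg 4 bearing: y=sinΔλ·cosφ2=-0.79268378, x=cosφ1·sinφ2-sinφ1·cosφ2·cosΔλ=0.04714570; θ=atan2(y, x)=-86.5963° <0 so +360° → 273.4037° ≈ 273.4°
Leg 5: φ1=0.4403082, φ2=-0.5904013, Δφ=-1.0307094, Δλ=1.6759070 rad; a=sin²(Δφ/2)+cosφ1·cosφ2·sin²(Δλ/2)=0.6580584753; c=2·atan2(√a, √(1-a))=1.892430074; dist=6371·c=12056.672 ≈ 12056.7 km; running total=32141.3 km
Leg 5 bearing: y=sinΔλ·cosφ2=0.82613260, x=cosφ1·sinφ2-sinφ1·cosφ2·cosΔλ=-0.46644935; θ=atan2(y, x)=119.4499° ≈ 119.4°

Leg 1: dist=2160.9 km, bearing=70.1°
Leg 2: dist=4192.9 km, bearing=37.0°
Leg 3: dist=7885.4 km, bearing=32.6°
Leg 4: dist=5845.4 km, bearing=273.4°
Leg 5: dist=12056.7 km, bearing=119.4°
Total: 32141.3 km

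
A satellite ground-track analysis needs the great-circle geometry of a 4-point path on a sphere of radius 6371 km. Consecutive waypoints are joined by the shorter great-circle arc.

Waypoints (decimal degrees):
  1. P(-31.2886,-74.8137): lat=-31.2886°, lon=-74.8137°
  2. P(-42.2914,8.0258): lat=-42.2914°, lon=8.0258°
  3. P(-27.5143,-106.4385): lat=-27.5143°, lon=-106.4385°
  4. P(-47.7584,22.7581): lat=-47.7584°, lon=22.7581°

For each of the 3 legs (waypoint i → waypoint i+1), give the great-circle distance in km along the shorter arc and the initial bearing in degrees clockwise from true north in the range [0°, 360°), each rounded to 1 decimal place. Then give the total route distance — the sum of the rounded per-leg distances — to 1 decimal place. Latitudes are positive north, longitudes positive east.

Leg 1: φ1=-0.5460891, φ2=-0.7381242, Δφ=-0.1920351, Δλ=1.4458220 rad; a=sin²(Δφ/2)+cosφ1·cosφ2·sin²(Δλ/2)=0.2858662865; c=2·atan2(√a, √(1-a))=1.128221724; dist=6371·c=7187.901 ≈ 7187.9 km; running total=7187.9 km
Leg 1 bearing: y=sinΔλ·cosφ2=0.73396284, x=cosφ1·sinφ2-sinφ1·cosφ2·cosΔλ=-0.52714852; θ=atan2(y, x)=125.6868° ≈ 125.7°
Leg 2: φ1=-0.7381242, φ2=-0.4802151, Δφ=0.2579090, Δλ=-1.9977789 rad; a=sin²(Δφ/2)+cosφ1·cosφ2·sin²(Δλ/2)=0.4804167275; c=2·atan2(√a, √(1-a))=1.531619761; dist=6371·c=9757.949 ≈ 9757.9 km; running total=16945.8 km
Leg 2 bearing: y=sinΔλ·cosφ2=-0.80726962, x=cosφ1·sinφ2-sinφ1·cosφ2·cosΔλ=-0.58888177; θ=atan2(y, x)=-126.1098° <0 so +360° → 233.8902° ≈ 233.9°
Leg 3: φ1=-0.4802151, φ2=-0.8335413, Δφ=-0.3533262, Δλ=2.2549061 rad; a=sin²(Δφ/2)+cosφ1·cosφ2·sin²(Δλ/2)=0.5173994129; c=2·atan2(√a, √(1-a))=1.605602180; dist=6371·c=10229.291 ≈ 10229.3 km; running total=27175.1 km
Leg 3 bearing: y=sinΔλ·cosφ2=0.52098806, x=cosφ1·sinφ2-sinφ1·cosφ2·cosΔλ=-0.85285432; θ=atan2(y, x)=148.5803° ≈ 148.6°

Leg 1: dist=7187.9 km, bearing=125.7°
Leg 2: dist=9757.9 km, bearing=233.9°
Leg 3: dist=10229.3 km, bearing=148.6°
Total: 27175.1 km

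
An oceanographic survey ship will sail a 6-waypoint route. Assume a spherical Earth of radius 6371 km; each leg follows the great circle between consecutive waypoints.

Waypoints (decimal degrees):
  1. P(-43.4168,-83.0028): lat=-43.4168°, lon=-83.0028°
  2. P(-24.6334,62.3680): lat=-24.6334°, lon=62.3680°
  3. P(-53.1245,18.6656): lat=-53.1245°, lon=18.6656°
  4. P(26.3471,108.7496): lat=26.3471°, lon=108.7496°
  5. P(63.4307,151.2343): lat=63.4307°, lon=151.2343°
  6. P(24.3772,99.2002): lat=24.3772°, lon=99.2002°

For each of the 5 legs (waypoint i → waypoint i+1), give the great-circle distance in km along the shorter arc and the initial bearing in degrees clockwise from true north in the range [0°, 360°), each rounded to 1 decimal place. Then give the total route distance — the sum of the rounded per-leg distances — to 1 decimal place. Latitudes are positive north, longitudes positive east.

Leg 1: dist=11662.3 km, bearing=147.7°
Leg 2: dist=4814.8 km, bearing=217.2°
Leg 3: dist=12325.2 km, bearing=73.5°
Leg 4: dist=5133.8 km, bearing=24.8°
Leg 5: dist=5748.7 km, bearing=246.2°
Total: 39684.8 km

Leg 1: φ1=-0.7577661, φ2=-0.4299339, Δφ=0.3278322, Δλ=2.5371991 rad; a=sin²(Δφ/2)+cosφ1·cosφ2·sin²(Δλ/2)=0.6284127441; c=2·atan2(√a, √(1-a))=1.830532401; dist=6371·c=11662.322 ≈ 11662.3 km; running total=11662.3 km
Leg 1 bearing: y=sinΔλ·cosφ2=0.51654741, x=cosφ1·sinφ2-sinφ1·cosφ2·cosΔλ=-0.81683502; θ=atan2(y, x)=147.6917° ≈ 147.7°
Leg 2: φ1=-0.4299339, φ2=-0.9271974, Δφ=-0.4972635, Δλ=-0.7627508 rad; a=sin²(Δφ/2)+cosφ1·cosφ2·sin²(Δλ/2)=0.1361184327; c=2·atan2(√a, √(1-a))=0.755741597; dist=6371·c=4814.830 ≈ 4814.8 km; running total=16477.1 km
Leg 2 bearing: y=sinΔλ·cosφ2=-0.41460166, x=cosφ1·sinφ2-sinφ1·cosφ2·cosΔλ=-0.54632068; θ=atan2(y, x)=-142.8052° <0 so +360° → 217.1948° ≈ 217.2°
Leg 3: φ1=-0.9271974, φ2=0.4598436, Δφ=1.3870411, Δλ=1.5722624 rad; a=sin²(Δφ/2)+cosφ1·cosφ2·sin²(Δλ/2)=0.6779043659; c=2·atan2(√a, √(1-a))=1.934575614; dist=6371·c=12325.181 ≈ 12325.2 km; running total=28802.3 km
Leg 3 bearing: y=sinΔλ·cosφ2=0.89612094, x=cosφ1·sinφ2-sinφ1·cosφ2·cosΔλ=0.26526856; θ=atan2(y, x)=73.5103° ≈ 73.5°
Leg 4: φ1=0.4598436, φ2=1.1070746, Δφ=0.6472309, Δλ=0.7414979 rad; a=sin²(Δφ/2)+cosφ1·cosφ2·sin²(Δλ/2)=0.1537374715; c=2·atan2(√a, √(1-a))=0.805812880; dist=6371·c=5133.834 ≈ 5133.8 km; running total=33936.1 km
Leg 4 bearing: y=sinΔλ·cosφ2=0.30208986, x=cosφ1·sinφ2-sinφ1·cosφ2·cosΔλ=0.65509599; θ=atan2(y, x)=24.7562° ≈ 24.8°
Leg 5: φ1=1.1070746, φ2=0.4254624, Δφ=-0.6816122, Δλ=-0.9081664 rad; a=sin²(Δφ/2)+cosφ1·cosφ2·sin²(Δλ/2)=0.1901070878; c=2·atan2(√a, √(1-a))=0.902326568; dist=6371·c=5748.723 ≈ 5748.7 km; running total=39684.8 km
Leg 5 bearing: y=sinΔλ·cosφ2=-0.71809162, x=cosφ1·sinφ2-sinφ1·cosφ2·cosΔλ=-0.31655956; θ=atan2(y, x)=-113.7895° <0 so +360° → 246.2105° ≈ 246.2°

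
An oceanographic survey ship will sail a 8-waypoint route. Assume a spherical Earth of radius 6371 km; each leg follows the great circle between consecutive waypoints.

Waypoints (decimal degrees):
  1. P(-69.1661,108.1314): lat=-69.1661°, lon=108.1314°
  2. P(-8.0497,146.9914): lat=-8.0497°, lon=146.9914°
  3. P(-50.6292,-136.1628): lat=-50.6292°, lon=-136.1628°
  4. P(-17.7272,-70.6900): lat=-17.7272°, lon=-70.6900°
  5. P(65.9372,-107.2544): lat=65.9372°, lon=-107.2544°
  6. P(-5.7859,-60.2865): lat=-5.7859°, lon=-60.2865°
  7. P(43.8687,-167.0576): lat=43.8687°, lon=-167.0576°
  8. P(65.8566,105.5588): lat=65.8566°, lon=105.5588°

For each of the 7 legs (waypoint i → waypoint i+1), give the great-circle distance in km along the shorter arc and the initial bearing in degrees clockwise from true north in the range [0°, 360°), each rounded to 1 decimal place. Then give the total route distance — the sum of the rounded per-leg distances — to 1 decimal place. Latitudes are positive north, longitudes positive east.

Leg 1: dist=7350.3 km, bearing=42.8°
Leg 2: dist=8389.9 km, bearing=140.3°
Leg 3: dist=6772.7 km, bearing=82.6°
Leg 4: dist=9791.4 km, bearing=345.9°
Leg 5: dist=8823.5 km, bearing=132.3°
Leg 6: dist=11794.5 km, bearing=314.1°
Leg 7: dist=5534.3 km, bearing=327.6°
Total: 58456.6 km

Leg 1: φ1=-1.2071762, φ2=-0.1404938, Δφ=1.0666824, Δλ=0.6782349 rad; a=sin²(Δφ/2)+cosφ1·cosφ2·sin²(Δλ/2)=0.2974534200; c=2·atan2(√a, √(1-a))=1.153715604; dist=6371·c=7350.322 ≈ 7350.3 km; running total=7350.3 km
Leg 1 bearing: y=sinΔλ·cosφ2=0.62123761, x=cosφ1·sinφ2-sinφ1·cosφ2·cosΔλ=0.67079309; θ=atan2(y, x)=42.8035° ≈ 42.8°
Leg 2: φ1=-0.1404938, φ2=-0.8836462, Δφ=-0.7431525, Δλ=-4.9419731 rad; a=sin²(Δφ/2)+cosφ1·cosφ2·sin²(Δλ/2)=0.3744060074; c=2·atan2(√a, √(1-a))=1.316888931; dist=6371·c=8389.899 ≈ 8389.9 km; running total=15740.2 km
Leg 2 bearing: y=sinΔλ·cosφ2=0.61769234, x=cosφ1·sinφ2-sinφ1·cosφ2·cosΔλ=-0.74522531; θ=atan2(y, x)=140.3458° ≈ 140.3°
Leg 3: φ1=-0.8836462, φ2=-0.3093980, Δφ=0.5742482, Δλ=1.1427159 rad; a=sin²(Δφ/2)+cosφ1·cosφ2·sin²(Δλ/2)=0.2568950379; c=2·atan2(√a, √(1-a))=1.063049089; dist=6371·c=6772.686 ≈ 6772.7 km; running total=22512.9 km
Leg 3 bearing: y=sinΔλ·cosφ2=0.86656600, x=cosφ1·sinφ2-sinφ1·cosφ2·cosΔλ=0.11253123; θ=atan2(y, x)=82.6010° ≈ 82.6°
Leg 4: φ1=-0.3093980, φ2=1.1508212, Δφ=1.4602192, Δλ=-0.6381692 rad; a=sin²(Δφ/2)+cosφ1·cosφ2·sin²(Δλ/2)=0.4830427440; c=2·atan2(√a, √(1-a))=1.536875310; dist=6371·c=9791.433 ≈ 9791.4 km; running total=32304.3 km
Leg 4 bearing: y=sinΔλ·cosφ2=-0.24289993, x=cosφ1·sinφ2-sinφ1·cosφ2·cosΔλ=0.96945832; θ=atan2(y, x)=-14.0660° <0 so +360° → 345.9340° ≈ 345.9°
Leg 5: φ1=1.1508212, φ2=-0.1009830, Δφ=-1.2518042, Δλ=0.8197445 rad; a=sin²(Δφ/2)+cosφ1·cosφ2·sin²(Δλ/2)=0.4076124419; c=2·atan2(√a, √(1-a))=1.384953293; dist=6371·c=8823.537 ≈ 8823.5 km; running total=41127.8 km
Leg 5 bearing: y=sinΔλ·cosφ2=0.72724760, x=cosφ1·sinφ2-sinφ1·cosφ2·cosΔλ=-0.66103637; θ=atan2(y, x)=132.2695° ≈ 132.3°
Leg 6: φ1=-0.1009830, φ2=0.7656533, Δφ=0.8666363, Δλ=-1.8635072 rad; a=sin²(Δφ/2)+cosφ1·cosφ2·sin²(Δλ/2)=0.6384134433; c=2·atan2(√a, √(1-a))=1.851286695; dist=6371·c=11794.548 ≈ 11794.5 km; running total=52922.3 km
Leg 6 bearing: y=sinΔλ·cosφ2=-0.69026517, x=cosφ1·sinφ2-sinφ1·cosφ2·cosΔλ=0.66850645; θ=atan2(y, x)=-45.9174° <0 so +360° → 314.0826° ≈ 314.1°
Leg 7: φ1=0.7656533, φ2=1.1494145, Δφ=0.3837613, Δλ=4.7580538 rad; a=sin²(Δφ/2)+cosφ1·cosφ2·sin²(Δλ/2)=0.1770761402; c=2·atan2(√a, √(1-a))=0.868663208; dist=6371·c=5534.253 ≈ 5534.3 km; running total=58456.6 km
Leg 7 bearing: y=sinΔλ·cosφ2=-0.40859540, x=cosφ1·sinφ2-sinφ1·cosφ2·cosΔλ=0.64492676; θ=atan2(y, x)=-32.3564° <0 so +360° → 327.6436° ≈ 327.6°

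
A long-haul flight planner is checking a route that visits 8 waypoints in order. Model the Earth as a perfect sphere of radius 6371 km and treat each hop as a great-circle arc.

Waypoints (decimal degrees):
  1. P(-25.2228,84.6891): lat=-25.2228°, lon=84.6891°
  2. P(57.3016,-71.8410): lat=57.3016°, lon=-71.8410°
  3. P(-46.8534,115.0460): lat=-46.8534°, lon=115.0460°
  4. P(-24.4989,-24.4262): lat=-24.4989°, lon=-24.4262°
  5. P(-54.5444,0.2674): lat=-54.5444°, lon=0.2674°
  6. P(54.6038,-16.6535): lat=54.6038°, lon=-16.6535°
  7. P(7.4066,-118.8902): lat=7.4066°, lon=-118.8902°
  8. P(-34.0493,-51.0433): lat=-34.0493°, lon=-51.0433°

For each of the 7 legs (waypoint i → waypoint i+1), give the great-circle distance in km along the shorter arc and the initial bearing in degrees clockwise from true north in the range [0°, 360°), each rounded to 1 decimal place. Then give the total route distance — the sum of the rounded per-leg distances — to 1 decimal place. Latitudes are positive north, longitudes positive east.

Leg 1: dist=15989.0 km, bearing=338.6°
Leg 2: dist=18763.1 km, bearing=335.2°
Leg 3: dist=11098.8 km, bearing=216.9°
Leg 4: dist=3911.7 km, bearing=155.1°
Leg 5: dist=12235.1 km, bearing=349.7°
Leg 6: dist=10113.7 km, bearing=284.2°
Leg 7: dist=8478.8 km, bearing=127.8°
Total: 80590.2 km

Leg 1: φ1=-0.4402209, φ2=1.0001016, Δφ=1.4403225, Δλ=-2.7319656 rad; a=sin²(Δφ/2)+cosφ1·cosφ2·sin²(Δλ/2)=0.9034435635; c=2·atan2(√a, √(1-a))=2.509659560; dist=6371·c=15989.041 ≈ 15989.0 km; running total=15989.0 km
Leg 1 bearing: y=sinΔλ·cosφ2=-0.21515066, x=cosφ1·sinφ2-sinφ1·cosφ2·cosΔλ=0.55013031; θ=atan2(y, x)=-21.3600° <0 so +360° → 338.6400° ≈ 338.6°
Leg 2: φ1=1.0001016, φ2=-0.8177461, Δφ=-1.8178477, Δλ=3.2617935 rad; a=sin²(Δφ/2)+cosφ1·cosφ2·sin²(Δλ/2)=0.9903768093; c=2·atan2(√a, √(1-a))=2.945080885; dist=6371·c=18763.110 ≈ 18763.1 km; running total=34752.1 km
Leg 2 bearing: y=sinΔλ·cosφ2=-0.08200363, x=cosφ1·sinφ2-sinφ1·cosφ2·cosΔλ=0.17719409; θ=atan2(y, x)=-24.8342° <0 so +360° → 335.1658° ≈ 335.2°
Leg 3: φ1=-0.8177461, φ2=-0.4275865, Δφ=0.3901596, Δλ=-2.4342491 rad; a=sin²(Δφ/2)+cosφ1·cosφ2·sin²(Δλ/2)=0.5852265634; c=2·atan2(√a, √(1-a))=1.742085834; dist=6371·c=11098.829 ≈ 11098.8 km; running total=45850.9 km
Leg 3 bearing: y=sinΔλ·cosφ2=-0.59131341, x=cosφ1·sinφ2-sinφ1·cosφ2·cosΔλ=-0.78822217; θ=atan2(y, x)=-143.1233° <0 so +360° → 216.8767° ≈ 216.9°
Leg 4: φ1=-0.4275865, φ2=-0.9519794, Δφ=-0.5243929, Δλ=0.4309846 rad; a=sin²(Δφ/2)+cosφ1·cosφ2·sin²(Δλ/2)=0.0913205171; c=2·atan2(√a, √(1-a))=0.613984433; dist=6371·c=3911.695 ≈ 3911.7 km; running total=49762.6 km
Leg 4 bearing: y=sinΔλ·cosφ2=0.24233408, x=cosφ1·sinφ2-sinφ1·cosφ2·cosΔλ=-0.52268395; θ=atan2(y, x)=155.1260° ≈ 155.1°
Leg 5: φ1=-0.9519794, φ2=0.9530161, Δφ=1.9049955, Δλ=-0.2953254 rad; a=sin²(Δφ/2)+cosφ1·cosφ2·sin²(Δλ/2)=0.6712793600; c=2·atan2(√a, √(1-a))=1.920435378; dist=6371·c=12235.094 ≈ 12235.1 km; running total=61997.7 km
Leg 5 bearing: y=sinΔλ·cosφ2=-0.16858474, x=cosφ1·sinφ2-sinφ1·cosφ2·cosΔλ=0.92424710; θ=atan2(y, x)=-10.3372° <0 so +360° → 349.6628° ≈ 349.7°
Leg 6: φ1=0.9530161, φ2=0.1292696, Δφ=-0.8237465, Δλ=-1.7843670 rad; a=sin²(Δφ/2)+cosφ1·cosφ2·sin²(Δλ/2)=0.5083301960; c=2·atan2(√a, √(1-a))=1.587457490; dist=6371·c=10113.692 ≈ 10113.7 km; running total=72111.4 km
Leg 6 bearing: y=sinΔλ·cosφ2=-0.96912622, x=cosφ1·sinφ2-sinφ1·cosφ2·cosΔλ=0.24600164; θ=atan2(y, x)=-75.7569° <0 so +360° → 284.2431° ≈ 284.2°
Leg 7: φ1=0.1292696, φ2=-0.5942724, Δφ=-0.7235419, Δλ=1.1841518 rad; a=sin²(Δφ/2)+cosφ1·cosφ2·sin²(Δλ/2)=0.3811750007; c=2·atan2(√a, √(1-a))=1.330850507; dist=6371·c=8478.849 ≈ 8478.8 km; running total=80590.2 km
Leg 7 bearing: y=sinΔλ·cosφ2=0.76739173, x=cosφ1·sinφ2-sinφ1·cosφ2·cosΔλ=-0.59551021; θ=atan2(y, x)=127.8121° ≈ 127.8°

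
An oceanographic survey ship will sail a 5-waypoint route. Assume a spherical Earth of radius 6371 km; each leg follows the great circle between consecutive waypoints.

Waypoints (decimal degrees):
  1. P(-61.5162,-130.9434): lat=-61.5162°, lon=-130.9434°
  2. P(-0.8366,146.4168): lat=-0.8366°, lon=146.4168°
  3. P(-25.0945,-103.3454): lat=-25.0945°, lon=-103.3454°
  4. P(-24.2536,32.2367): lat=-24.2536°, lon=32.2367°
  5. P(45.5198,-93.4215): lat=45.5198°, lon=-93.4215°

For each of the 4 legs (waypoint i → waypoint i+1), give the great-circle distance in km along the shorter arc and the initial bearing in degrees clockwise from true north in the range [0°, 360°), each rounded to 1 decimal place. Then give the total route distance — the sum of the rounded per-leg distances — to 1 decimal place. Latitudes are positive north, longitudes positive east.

Leg 1: φ1=-1.0736602, φ2=-0.0146014, Δφ=1.0590588, Δλ=4.8408487 rad; a=sin²(Δφ/2)+cosφ1·cosφ2·sin²(Δλ/2)=0.4630388065; c=2·atan2(√a, √(1-a))=1.496806449; dist=6371·c=9536.154 ≈ 9536.2 km; running total=9536.2 km
Leg 1 bearing: y=sinΔλ·cosφ2=-0.99165467, x=cosφ1·sinφ2-sinφ1·cosφ2·cosΔλ=0.10562432; θ=atan2(y, x)=-83.9202° <0 so +360° → 276.0798° ≈ 276.1°
Leg 2: φ1=-0.0146014, φ2=-0.4379816, Δφ=-0.4233802, Δλ=-4.3591727 rad; a=sin²(Δφ/2)+cosφ1·cosφ2·sin²(Δλ/2)=0.6535200799; c=2·atan2(√a, √(1-a))=1.882877725; dist=6371·c=11995.814 ≈ 11995.8 km; running total=21532.0 km
Leg 2 bearing: y=sinΔλ·cosφ2=0.84970172, x=cosφ1·sinφ2-sinφ1·cosφ2·cosΔλ=-0.42864125; θ=atan2(y, x)=116.7692° ≈ 116.8°
Leg 3: φ1=-0.4379816, φ2=-0.4233052, Δφ=0.0146765, Δλ=2.3663541 rad; a=sin²(Δφ/2)+cosφ1·cosφ2·sin²(Δλ/2)=0.7077639323; c=2·atan2(√a, √(1-a))=1.999319391; dist=6371·c=12737.664 ≈ 12737.7 km; running total=34269.7 km
Leg 3 bearing: y=sinΔλ·cosφ2=0.63811190, x=cosφ1·sinφ2-sinφ1·cosφ2·cosΔλ=-0.64818963; θ=atan2(y, x)=135.4489° ≈ 135.4°
Leg 4: φ1=-0.4233052, φ2=0.7944704, Δφ=1.2177756, Δλ=-2.1931493 rad; a=sin²(Δφ/2)+cosφ1·cosφ2·sin²(Δλ/2)=0.8327423721; c=2·atan2(√a, √(1-a))=2.298939390; dist=6371·c=14646.543 ≈ 14646.5 km; running total=48916.2 km
Leg 4 bearing: y=sinΔλ·cosφ2=-0.56929481, x=cosφ1·sinφ2-sinφ1·cosφ2·cosΔλ=0.48273541; θ=atan2(y, x)=-49.7036° <0 so +360° → 310.2964° ≈ 310.3°

Leg 1: dist=9536.2 km, bearing=276.1°
Leg 2: dist=11995.8 km, bearing=116.8°
Leg 3: dist=12737.7 km, bearing=135.4°
Leg 4: dist=14646.5 km, bearing=310.3°
Total: 48916.2 km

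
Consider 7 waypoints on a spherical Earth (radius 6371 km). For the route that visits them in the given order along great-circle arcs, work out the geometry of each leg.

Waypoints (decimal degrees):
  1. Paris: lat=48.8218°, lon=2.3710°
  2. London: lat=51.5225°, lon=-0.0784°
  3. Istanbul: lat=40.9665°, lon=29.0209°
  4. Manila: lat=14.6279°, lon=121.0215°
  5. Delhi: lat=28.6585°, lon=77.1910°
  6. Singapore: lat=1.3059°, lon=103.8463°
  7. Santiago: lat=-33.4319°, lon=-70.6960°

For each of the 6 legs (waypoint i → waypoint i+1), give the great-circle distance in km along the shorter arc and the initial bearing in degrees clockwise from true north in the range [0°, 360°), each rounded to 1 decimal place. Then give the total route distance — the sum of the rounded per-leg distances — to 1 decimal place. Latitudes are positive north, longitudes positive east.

Leg 1: φ1=0.8521012, φ2=0.8992373, Δφ=0.0471361, Δλ=-0.0427501 rad; a=sin²(Δφ/2)+cosφ1·cosφ2·sin²(Δλ/2)=0.0007424939; c=2·atan2(√a, √(1-a))=0.054504229; dist=6371·c=347.246 ≈ 347.2 km; running total=347.2 km
Leg 1 bearing: y=sinΔλ·cosφ2=-0.02659132, x=cosφ1·sinφ2-sinφ1·cosφ2·cosΔλ=0.04754653; θ=atan2(y, x)=-29.2169° <0 so +360° → 330.7831° ≈ 330.8°
Leg 2: φ1=0.8992373, φ2=0.7150003, Δφ=-0.1842370, Δλ=0.5078786 rad; a=sin²(Δφ/2)+cosφ1·cosφ2·sin²(Δλ/2)=0.0381128853; c=2·atan2(√a, √(1-a))=0.392974160; dist=6371·c=2503.638 ≈ 2503.6 km; running total=2850.8 km
Leg 2 bearing: y=sinΔλ·cosφ2=0.36722040, x=cosφ1·sinφ2-sinφ1·cosφ2·cosΔλ=-0.10858338; θ=atan2(y, x)=106.4724° ≈ 106.5°
Leg 3: φ1=0.7150003, φ2=0.2553050, Δφ=-0.4596953, Δλ=1.6057134 rad; a=sin²(Δφ/2)+cosφ1·cosφ2·sin²(Δλ/2)=0.4299678967; c=2·atan2(√a, √(1-a))=1.430270067; dist=6371·c=9112.251 ≈ 9112.3 km; running total=11963.1 km
Leg 3 bearing: y=sinΔλ·cosφ2=0.96699653, x=cosφ1·sinφ2-sinφ1·cosφ2·cosΔλ=0.21283733; θ=atan2(y, x)=77.5870° ≈ 77.6°
Leg 4: φ1=0.2553050, φ2=0.5001852, Δφ=0.2448802, Δλ=-0.7649865 rad; a=sin²(Δφ/2)+cosφ1·cosφ2·sin²(Δλ/2)=0.1331931377; c=2·atan2(√a, √(1-a))=0.747171838; dist=6371·c=4760.232 ≈ 4760.2 km; running total=16723.3 km
Leg 4 bearing: y=sinΔλ·cosφ2=-0.60768838, x=cosφ1·sinφ2-sinφ1·cosφ2·cosΔλ=0.30418044; θ=atan2(y, x)=-63.4096° <0 so +360° → 296.5904° ≈ 296.6°
Leg 5: φ1=0.5001852, φ2=0.0227923, Δφ=-0.4773929, Δλ=0.4652227 rad; a=sin²(Δφ/2)+cosφ1·cosφ2·sin²(Δλ/2)=0.1025192810; c=2·atan2(√a, √(1-a))=0.651852314; dist=6371·c=4152.951 ≈ 4153.0 km; running total=20876.3 km
Leg 5 bearing: y=sinΔλ·cosφ2=0.44850537, x=cosφ1·sinφ2-sinφ1·cosφ2·cosΔλ=-0.40850857; θ=atan2(y, x)=132.3279° ≈ 132.3°
Leg 6: φ1=0.0227923, φ2=-0.5834967, Δφ=-0.6062890, Δλ=-3.0463378 rad; a=sin²(Δφ/2)+cosφ1·cosφ2·sin²(Δλ/2)=0.9215492198; c=2·atan2(√a, √(1-a))=2.573815549; dist=6371·c=16397.779 ≈ 16397.8 km; running total=37274.1 km
Leg 6 bearing: y=sinΔλ·cosφ2=-0.07937393, x=cosφ1·sinφ2-sinφ1·cosφ2·cosΔλ=-0.53186916; θ=atan2(y, x)=-171.5121° <0 so +360° → 188.4879° ≈ 188.5°

Leg 1: dist=347.2 km, bearing=330.8°
Leg 2: dist=2503.6 km, bearing=106.5°
Leg 3: dist=9112.3 km, bearing=77.6°
Leg 4: dist=4760.2 km, bearing=296.6°
Leg 5: dist=4153.0 km, bearing=132.3°
Leg 6: dist=16397.8 km, bearing=188.5°
Total: 37274.1 km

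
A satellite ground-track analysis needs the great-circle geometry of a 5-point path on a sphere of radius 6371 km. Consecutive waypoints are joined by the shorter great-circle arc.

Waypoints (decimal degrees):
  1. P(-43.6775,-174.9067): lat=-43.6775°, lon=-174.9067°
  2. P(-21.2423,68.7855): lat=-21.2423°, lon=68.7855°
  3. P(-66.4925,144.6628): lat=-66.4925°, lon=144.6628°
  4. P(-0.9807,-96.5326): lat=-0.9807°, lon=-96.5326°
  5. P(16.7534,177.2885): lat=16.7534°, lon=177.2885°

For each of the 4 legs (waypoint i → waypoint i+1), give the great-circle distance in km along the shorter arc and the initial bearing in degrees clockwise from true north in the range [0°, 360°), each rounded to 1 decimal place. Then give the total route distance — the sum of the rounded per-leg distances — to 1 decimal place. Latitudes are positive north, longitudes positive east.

Leg 1: φ1=-0.7623162, φ2=-0.3707481, Δφ=0.3915681, Δλ=4.2532313 rad; a=sin²(Δφ/2)+cosφ1·cosφ2·sin²(Δλ/2)=0.5242717563; c=2·atan2(√a, √(1-a))=1.619358925; dist=6371·c=10316.936 ≈ 10316.9 km; running total=10316.9 km
Leg 1 bearing: y=sinΔλ·cosφ2=-0.83551984, x=cosφ1·sinφ2-sinφ1·cosφ2·cosΔλ=-0.54731173; θ=atan2(y, x)=-123.2270° <0 so +360° → 236.7730° ≈ 236.8°
Leg 2: φ1=-0.3707481, φ2=-1.1605131, Δφ=-0.7897650, Δλ=1.3243087 rad; a=sin²(Δφ/2)+cosφ1·cosφ2·sin²(Δλ/2)=0.2885225379; c=2·atan2(√a, √(1-a))=1.134092516; dist=6371·c=7225.303 ≈ 7225.3 km; running total=17542.2 km
Leg 2 bearing: y=sinΔλ·cosφ2=0.38681346, x=cosφ1·sinφ2-sinφ1·cosφ2·cosΔλ=-0.81944157; θ=atan2(y, x)=154.7306° ≈ 154.7°
Leg 3: φ1=-1.1605131, φ2=-0.0171164, Δφ=1.1433966, Δλ=-4.2096539 rad; a=sin²(Δφ/2)+cosφ1·cosφ2·sin²(Δλ/2)=0.5882307104; c=2·atan2(√a, √(1-a))=1.748186618; dist=6371·c=11137.697 ≈ 11137.7 km; running total=28679.9 km
Leg 3 bearing: y=sinΔλ·cosφ2=0.87613964, x=cosφ1·sinφ2-sinφ1·cosφ2·cosΔλ=-0.44859859; θ=atan2(y, x)=117.1132° ≈ 117.1°
Leg 4: φ1=-0.0171164, φ2=0.2924020, Δφ=0.3095184, Δλ=4.7790798 rad; a=sin²(Δφ/2)+cosφ1·cosφ2·sin²(Δλ/2)=0.4705651327; c=2·atan2(√a, √(1-a))=1.511892535; dist=6371·c=9632.267 ≈ 9632.3 km; running total=38312.2 km
Leg 4 bearing: y=sinΔλ·cosφ2=-0.95542561, x=cosφ1·sinφ2-sinφ1·cosφ2·cosΔλ=0.28930306; θ=atan2(y, x)=-73.1537° <0 so +360° → 286.8463° ≈ 286.8°

Leg 1: dist=10316.9 km, bearing=236.8°
Leg 2: dist=7225.3 km, bearing=154.7°
Leg 3: dist=11137.7 km, bearing=117.1°
Leg 4: dist=9632.3 km, bearing=286.8°
Total: 38312.2 km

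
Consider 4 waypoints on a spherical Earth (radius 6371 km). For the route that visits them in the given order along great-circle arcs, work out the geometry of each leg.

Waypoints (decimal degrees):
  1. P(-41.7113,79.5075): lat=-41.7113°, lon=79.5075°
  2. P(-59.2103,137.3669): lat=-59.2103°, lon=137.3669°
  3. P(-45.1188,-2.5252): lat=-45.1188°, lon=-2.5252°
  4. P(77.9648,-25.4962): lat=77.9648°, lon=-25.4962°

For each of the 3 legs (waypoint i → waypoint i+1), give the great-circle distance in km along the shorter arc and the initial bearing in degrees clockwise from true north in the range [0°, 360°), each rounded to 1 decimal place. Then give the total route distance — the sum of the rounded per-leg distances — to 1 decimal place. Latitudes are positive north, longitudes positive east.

Leg 1: dist=4359.4 km, bearing=136.7°
Leg 2: dist=7848.5 km, bearing=208.8°
Leg 3: dist=13775.4 km, bearing=354.4°
Total: 25983.3 km

Leg 1: φ1=-0.7279995, φ2=-1.0334147, Δφ=-0.3054152, Δλ=1.0098370 rad; a=sin²(Δφ/2)+cosφ1·cosφ2·sin²(Δλ/2)=0.1125571650; c=2·atan2(√a, √(1-a))=0.684262125; dist=6371·c=4359.434 ≈ 4359.4 km; running total=4359.4 km
Leg 1 bearing: y=sinΔλ·cosφ2=0.43343906, x=cosφ1·sinφ2-sinφ1·cosφ2·cosΔλ=-0.46008997; θ=atan2(y, x)=136.7084° ≈ 136.7°
Leg 2: φ1=-1.0334147, φ2=-0.7874716, Δφ=0.2459431, Δλ=-2.4415777 rad; a=sin²(Δφ/2)+cosφ1·cosφ2·sin²(Δλ/2)=0.3337821966; c=2·atan2(√a, √(1-a))=1.231911440; dist=6371·c=7848.508 ≈ 7848.5 km; running total=12207.9 km
Leg 2 bearing: y=sinΔλ·cosφ2=-0.45459324, x=cosφ1·sinφ2-sinφ1·cosφ2·cosΔλ=-0.82633622; θ=atan2(y, x)=-151.1834° <0 so +360° → 208.8166° ≈ 208.8°
Leg 3: φ1=-0.7874716, φ2=1.3607425, Δφ=2.1482141, Δλ=-0.4009196 rad; a=sin²(Δφ/2)+cosφ1·cosφ2·sin²(Δλ/2)=0.7787647817; c=2·atan2(√a, √(1-a))=2.162203276; dist=6371·c=13775.397 ≈ 13775.4 km; running total=25983.3 km
Leg 3 bearing: y=sinΔλ·cosφ2=-0.08137520, x=cosφ1·sinφ2-sinφ1·cosφ2·cosΔλ=0.82615910; θ=atan2(y, x)=-5.6254° <0 so +360° → 354.3746° ≈ 354.4°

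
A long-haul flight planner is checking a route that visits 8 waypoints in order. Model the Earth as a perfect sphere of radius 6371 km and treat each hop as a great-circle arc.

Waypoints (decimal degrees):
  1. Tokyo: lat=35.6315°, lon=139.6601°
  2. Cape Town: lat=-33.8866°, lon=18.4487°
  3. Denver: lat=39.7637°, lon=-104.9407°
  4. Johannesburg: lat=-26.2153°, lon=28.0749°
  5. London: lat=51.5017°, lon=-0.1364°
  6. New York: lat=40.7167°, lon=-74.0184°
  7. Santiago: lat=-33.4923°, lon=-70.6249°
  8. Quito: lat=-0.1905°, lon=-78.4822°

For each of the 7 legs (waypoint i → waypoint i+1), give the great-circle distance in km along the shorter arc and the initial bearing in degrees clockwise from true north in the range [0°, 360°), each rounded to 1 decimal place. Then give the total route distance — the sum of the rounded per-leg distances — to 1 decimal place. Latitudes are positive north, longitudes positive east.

Leg 1: dist=14723.5 km, bearing=254.1°
Leg 2: dist=15017.5 km, bearing=294.7°
Leg 3: dist=15439.6 km, bearing=85.5°
Leg 4: dist=9071.5 km, bearing=342.7°
Leg 5: dist=5570.4 km, bearing=288.3°
Leg 6: dist=8259.0 km, bearing=177.1°
Leg 7: dist=3792.9 km, bearing=345.9°
Total: 71874.4 km

Leg 1: φ1=0.6218870, φ2=-0.5914327, Δφ=-1.2133197, Δλ=-2.1155380 rad; a=sin²(Δφ/2)+cosφ1·cosφ2·sin²(Δλ/2)=0.8372262203; c=2·atan2(√a, √(1-a))=2.311019147; dist=6371·c=14723.503 ≈ 14723.5 km; running total=14723.5 km
Leg 1 bearing: y=sinΔλ·cosφ2=-0.70998882, x=cosφ1·sinφ2-sinφ1·cosφ2·cosΔλ=-0.20255808; θ=atan2(y, x)=-105.9233° <0 so +360° → 254.0767° ≈ 254.1°
Leg 2: φ1=-0.5914327, φ2=0.6940075, Δφ=1.2854402, Δλ=-2.1535513 rad; a=sin²(Δφ/2)+cosφ1·cosφ2·sin²(Δλ/2)=0.8538986779; c=2·atan2(√a, √(1-a))=2.357171588; dist=6371·c=15017.540 ≈ 15017.5 km; running total=29741.0 km
Leg 2 bearing: y=sinΔλ·cosφ2=-0.64181657, x=cosφ1·sinφ2-sinφ1·cosφ2·cosΔλ=0.29511759; θ=atan2(y, x)=-65.3063° <0 so +360° → 294.6937° ≈ 294.7°
Leg 3: φ1=0.6940075, φ2=-0.4575433, Δφ=-1.1515508, Δλ=2.3215602 rad; a=sin²(Δφ/2)+cosφ1·cosφ2·sin²(Δλ/2)=0.8765043896; c=2·atan2(√a, √(1-a))=2.423419060; dist=6371·c=15439.603 ≈ 15439.6 km; running total=45180.6 km
Leg 3 bearing: y=sinΔλ·cosφ2=0.65596037, x=cosφ1·sinφ2-sinφ1·cosφ2·cosΔλ=0.05190157; θ=atan2(y, x)=85.4760° ≈ 85.5°
Leg 4: φ1=-0.4575433, φ2=0.8988742, Δφ=1.3564175, Δλ=-0.4923801 rad; a=sin²(Δφ/2)+cosφ1·cosφ2·sin²(Δλ/2)=0.4267995566; c=2·atan2(√a, √(1-a))=1.423867357; dist=6371·c=9071.459 ≈ 9071.5 km; running total=54252.1 km
Leg 4 bearing: y=sinΔλ·cosφ2=-0.29426699, x=cosφ1·sinφ2-sinφ1·cosφ2·cosΔλ=0.94444360; θ=atan2(y, x)=-17.3058° <0 so +360° → 342.6942° ≈ 342.7°
Leg 5: φ1=0.8988742, φ2=0.7106405, Δφ=-0.1882338, Δλ=-1.2894842 rad; a=sin²(Δφ/2)+cosφ1·cosφ2·sin²(Δλ/2)=0.1792471140; c=2·atan2(√a, √(1-a))=0.874336774; dist=6371·c=5570.400 ≈ 5570.4 km; running total=59822.5 km
Leg 5 bearing: y=sinΔλ·cosφ2=-0.72815095, x=cosφ1·sinφ2-sinφ1·cosφ2·cosΔλ=0.24138462; θ=atan2(y, x)=-71.6595° <0 so +360° → 288.3405° ≈ 288.3°
Leg 6: φ1=0.7106405, φ2=-0.5845509, Δφ=-1.2951914, Δλ=0.0592277 rad; a=sin²(Δφ/2)+cosφ1·cosφ2·sin²(Δλ/2)=0.3644896243; c=2·atan2(√a, √(1-a))=1.296343014; dist=6371·c=8259.001 ≈ 8259.0 km; running total=68081.5 km
Leg 6 bearing: y=sinΔλ·cosφ2=0.04936470, x=cosφ1·sinφ2-sinφ1·cosφ2·cosΔλ=-0.96130686; θ=atan2(y, x)=177.0603° ≈ 177.1°
Leg 7: φ1=-0.5845509, φ2=-0.0033249, Δφ=0.5812261, Δλ=-0.1371358 rad; a=sin²(Δφ/2)+cosφ1·cosφ2·sin²(Δλ/2)=0.0860196888; c=2·atan2(√a, √(1-a))=0.595335106; dist=6371·c=3792.880 ≈ 3792.9 km; running total=71874.4 km
Leg 7 bearing: y=sinΔλ·cosφ2=-0.13670557, x=cosφ1·sinφ2-sinφ1·cosφ2·cosΔλ=0.54386836; θ=atan2(y, x)=-14.1094° <0 so +360° → 345.8906° ≈ 345.9°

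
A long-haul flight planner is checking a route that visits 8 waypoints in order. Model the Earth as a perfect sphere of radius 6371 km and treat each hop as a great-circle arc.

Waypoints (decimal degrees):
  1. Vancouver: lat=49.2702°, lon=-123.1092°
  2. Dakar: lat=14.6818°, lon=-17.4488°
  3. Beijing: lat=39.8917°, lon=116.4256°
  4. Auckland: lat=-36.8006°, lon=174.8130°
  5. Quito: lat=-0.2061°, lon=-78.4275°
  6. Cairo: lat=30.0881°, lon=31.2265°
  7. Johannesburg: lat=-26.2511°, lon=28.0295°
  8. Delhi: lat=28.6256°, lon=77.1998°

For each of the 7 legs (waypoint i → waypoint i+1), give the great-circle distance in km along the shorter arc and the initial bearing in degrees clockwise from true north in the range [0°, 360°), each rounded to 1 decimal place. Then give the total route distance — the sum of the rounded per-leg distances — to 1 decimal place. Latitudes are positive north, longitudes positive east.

Leg 1: φ1=0.8599272, φ2=0.2562458, Δφ=-0.6036815, Δλ=1.8441219 rad; a=sin²(Δφ/2)+cosφ1·cosφ2·sin²(Δλ/2)=0.4891579853; c=2·atan2(√a, √(1-a))=1.549110598; dist=6371·c=9869.384 ≈ 9869.4 km; running total=9869.4 km
Leg 1 bearing: y=sinΔλ·cosφ2=0.93143893, x=cosφ1·sinφ2-sinφ1·cosφ2·cosΔλ=0.36325104; θ=atan2(y, x)=68.6948° ≈ 68.7°
Leg 2: φ1=0.2562458, φ2=0.6962415, Δφ=0.4399958, Δλ=2.3365491 rad; a=sin²(Δφ/2)+cosφ1·cosφ2·sin²(Δλ/2)=0.6759300883; c=2·atan2(√a, √(1-a))=1.930353947; dist=6371·c=12298.285 ≈ 12298.3 km; running total=22167.7 km
Leg 2 bearing: y=sinΔλ·cosφ2=0.55308630, x=cosφ1·sinφ2-sinφ1·cosφ2·cosΔλ=0.75517545; θ=atan2(y, x)=36.2188° ≈ 36.2°
Leg 3: φ1=0.6962415, φ2=-0.6422916, Δφ=-1.3385331, Δλ=1.0190524 rad; a=sin²(Δφ/2)+cosφ1·cosφ2·sin²(Δλ/2)=0.5310748803; c=2·atan2(√a, √(1-a))=1.632986167; dist=6371·c=10403.755 ≈ 10403.8 km; running total=32571.5 km
Leg 3 bearing: y=sinΔλ·cosφ2=0.68190685, x=cosφ1·sinφ2-sinφ1·cosφ2·cosΔλ=-0.72879384; θ=atan2(y, x)=136.9036° ≈ 136.9°
Leg 4: φ1=-0.6422916, φ2=-0.0035971, Δφ=0.6386945, Δλ=-4.4198805 rad; a=sin²(Δφ/2)+cosφ1·cosφ2·sin²(Δλ/2)=0.6143684164; c=2·atan2(√a, √(1-a))=1.801576244; dist=6371·c=11477.842 ≈ 11477.8 km; running total=44049.3 km
Leg 4 bearing: y=sinΔλ·cosφ2=0.95751737, x=cosφ1·sinφ2-sinφ1·cosφ2·cosΔλ=-0.17561307; θ=atan2(y, x)=100.3928° ≈ 100.4°
Leg 5: φ1=-0.0035971, φ2=0.5251364, Δφ=0.5287335, Δλ=1.9138233 rad; a=sin²(Δφ/2)+cosφ1·cosφ2·sin²(Δλ/2)=0.6464104518; c=2·atan2(√a, √(1-a))=1.867972057; dist=6371·c=11900.84998 ≈ 11900.8 km; running total=55950.1 km
Leg 5 bearing: y=sinΔλ·cosφ2=0.81484653, x=cosφ1·sinφ2-sinφ1·cosφ2·cosΔλ=0.50028097; θ=atan2(y, x)=58.4519° ≈ 58.5°
Leg 6: φ1=0.5251364, φ2=-0.4581681, Δφ=-0.9833045, Δλ=-0.0557982 rad; a=sin²(Δφ/2)+cosφ1·cosφ2·sin²(Δλ/2)=0.2234663129; c=2·atan2(√a, √(1-a))=0.984754850; dist=6371·c=6273.873 ≈ 6273.9 km; running total=62224.0 km
Leg 6 bearing: y=sinΔλ·cosφ2=-0.05001743, x=cosφ1·sinφ2-sinφ1·cosφ2·cosΔλ=-0.83163378; θ=atan2(y, x)=-176.5582° <0 so +360° → 183.4418° ≈ 183.4°
Leg 7: φ1=-0.4581681, φ2=0.4996110, Δφ=0.9577791, Δλ=0.8581836 rad; a=sin²(Δφ/2)+cosφ1·cosφ2·sin²(Δλ/2)=0.3485971413; c=2·atan2(√a, √(1-a))=1.263161116; dist=6371·c=8047.599 ≈ 8047.6 km; running total=70271.6 km
Leg 7 bearing: y=sinΔλ·cosφ2=0.66416940, x=cosφ1·sinφ2-sinφ1·cosφ2·cosΔλ=0.68351131; θ=atan2(y, x)=44.1777° ≈ 44.2°

Leg 1: dist=9869.4 km, bearing=68.7°
Leg 2: dist=12298.3 km, bearing=36.2°
Leg 3: dist=10403.8 km, bearing=136.9°
Leg 4: dist=11477.8 km, bearing=100.4°
Leg 5: dist=11900.8 km, bearing=58.5°
Leg 6: dist=6273.9 km, bearing=183.4°
Leg 7: dist=8047.6 km, bearing=44.2°
Total: 70271.6 km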